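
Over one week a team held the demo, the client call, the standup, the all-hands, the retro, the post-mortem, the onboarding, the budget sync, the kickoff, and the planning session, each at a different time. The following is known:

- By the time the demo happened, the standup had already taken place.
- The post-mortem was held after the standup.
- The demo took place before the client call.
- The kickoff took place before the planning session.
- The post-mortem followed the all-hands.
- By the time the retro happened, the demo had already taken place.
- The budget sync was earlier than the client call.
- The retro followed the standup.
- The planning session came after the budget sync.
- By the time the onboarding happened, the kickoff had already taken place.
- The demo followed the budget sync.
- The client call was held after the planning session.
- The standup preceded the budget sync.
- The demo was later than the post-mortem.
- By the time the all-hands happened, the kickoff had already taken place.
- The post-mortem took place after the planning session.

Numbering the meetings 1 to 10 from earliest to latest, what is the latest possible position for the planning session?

The planning session must come before the client call, the demo, the post-mortem, and the retro — 4 meetings forced after it.
Everything else can be placed before the planning session in some valid order, so the planning session can sit as late as position 10 − 4 = 6.

6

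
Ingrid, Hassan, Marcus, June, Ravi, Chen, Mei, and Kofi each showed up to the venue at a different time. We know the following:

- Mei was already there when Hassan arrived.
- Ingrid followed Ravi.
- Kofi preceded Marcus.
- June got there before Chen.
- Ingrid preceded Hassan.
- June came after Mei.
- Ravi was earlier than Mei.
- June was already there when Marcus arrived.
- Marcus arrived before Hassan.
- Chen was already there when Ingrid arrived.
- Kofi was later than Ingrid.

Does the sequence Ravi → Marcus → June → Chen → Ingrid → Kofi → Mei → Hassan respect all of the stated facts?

The constraints require Mei before June, but in the proposed sequence June appears ahead of Mei. That one violation is enough.

no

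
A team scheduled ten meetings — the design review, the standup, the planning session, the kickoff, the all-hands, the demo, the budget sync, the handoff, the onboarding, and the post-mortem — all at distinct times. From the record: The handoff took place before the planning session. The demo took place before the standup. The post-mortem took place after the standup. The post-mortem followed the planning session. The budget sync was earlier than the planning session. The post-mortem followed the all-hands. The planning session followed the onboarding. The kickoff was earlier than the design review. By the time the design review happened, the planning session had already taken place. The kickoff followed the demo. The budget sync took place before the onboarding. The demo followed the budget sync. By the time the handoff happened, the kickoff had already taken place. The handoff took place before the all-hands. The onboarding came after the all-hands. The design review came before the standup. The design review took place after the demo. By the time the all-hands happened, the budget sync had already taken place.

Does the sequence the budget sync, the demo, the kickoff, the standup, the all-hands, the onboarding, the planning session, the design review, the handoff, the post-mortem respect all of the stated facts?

no

The constraints require the handoff before the planning session, but in the proposed sequence the planning session appears ahead of the handoff. That one violation is enough.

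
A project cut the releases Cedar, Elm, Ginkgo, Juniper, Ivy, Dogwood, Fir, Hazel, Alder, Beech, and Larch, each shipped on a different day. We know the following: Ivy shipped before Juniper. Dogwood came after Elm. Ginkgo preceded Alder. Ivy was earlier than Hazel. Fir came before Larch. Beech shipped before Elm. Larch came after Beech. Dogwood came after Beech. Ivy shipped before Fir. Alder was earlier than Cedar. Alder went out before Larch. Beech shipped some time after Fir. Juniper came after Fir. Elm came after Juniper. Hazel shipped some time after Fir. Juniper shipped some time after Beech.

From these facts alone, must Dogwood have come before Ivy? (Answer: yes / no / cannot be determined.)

Tracing the constraints gives Ivy → Juniper → Elm → Dogwood, so Ivy must come before Dogwood.
That means Dogwood cannot be before Ivy.

no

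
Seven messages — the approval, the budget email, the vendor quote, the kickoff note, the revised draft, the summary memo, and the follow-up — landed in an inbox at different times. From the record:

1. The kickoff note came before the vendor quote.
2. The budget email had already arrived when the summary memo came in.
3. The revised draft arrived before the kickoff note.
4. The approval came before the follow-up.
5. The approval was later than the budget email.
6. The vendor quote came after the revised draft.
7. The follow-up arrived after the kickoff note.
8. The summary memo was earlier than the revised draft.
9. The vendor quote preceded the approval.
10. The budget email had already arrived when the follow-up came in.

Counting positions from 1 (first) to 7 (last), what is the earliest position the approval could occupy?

The budget email, the kickoff note, the revised draft, the summary memo, and the vendor quote must all come before the approval — 5 forced predecessors.
Nothing else is forced ahead of the approval, so its earliest slot is position 5 + 1 = 6.

6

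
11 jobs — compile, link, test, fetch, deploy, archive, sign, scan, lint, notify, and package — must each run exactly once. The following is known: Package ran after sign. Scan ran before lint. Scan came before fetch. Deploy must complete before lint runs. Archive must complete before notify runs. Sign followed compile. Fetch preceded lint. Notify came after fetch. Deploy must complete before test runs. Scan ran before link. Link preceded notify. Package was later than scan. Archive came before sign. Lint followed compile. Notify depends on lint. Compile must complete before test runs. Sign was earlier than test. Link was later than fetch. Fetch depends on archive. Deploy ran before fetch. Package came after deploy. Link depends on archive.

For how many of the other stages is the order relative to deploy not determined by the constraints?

4

Forced after deploy: fetch, link, lint, notify, package, and test.
That leaves archive, compile, scan, and sign with no forced order relative to deploy — 4.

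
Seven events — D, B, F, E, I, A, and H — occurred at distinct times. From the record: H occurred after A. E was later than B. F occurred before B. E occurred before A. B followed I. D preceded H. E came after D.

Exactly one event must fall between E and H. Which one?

A

Tracing the constraints gives E → A → H, so A sits after E and before H.
No other event is forced both after E and before H.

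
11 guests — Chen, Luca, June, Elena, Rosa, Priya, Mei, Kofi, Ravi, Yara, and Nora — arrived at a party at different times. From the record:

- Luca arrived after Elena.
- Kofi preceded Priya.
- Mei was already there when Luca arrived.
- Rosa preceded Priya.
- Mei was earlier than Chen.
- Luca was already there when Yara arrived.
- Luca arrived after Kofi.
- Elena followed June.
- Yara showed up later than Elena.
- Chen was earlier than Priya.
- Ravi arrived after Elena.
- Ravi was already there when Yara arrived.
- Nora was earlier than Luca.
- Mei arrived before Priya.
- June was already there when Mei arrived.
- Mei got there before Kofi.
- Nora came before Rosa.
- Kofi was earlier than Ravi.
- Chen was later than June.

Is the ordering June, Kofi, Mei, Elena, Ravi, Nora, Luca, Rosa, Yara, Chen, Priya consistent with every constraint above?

The constraints require Mei before Kofi, but in the proposed sequence Kofi appears ahead of Mei. That one violation is enough.

no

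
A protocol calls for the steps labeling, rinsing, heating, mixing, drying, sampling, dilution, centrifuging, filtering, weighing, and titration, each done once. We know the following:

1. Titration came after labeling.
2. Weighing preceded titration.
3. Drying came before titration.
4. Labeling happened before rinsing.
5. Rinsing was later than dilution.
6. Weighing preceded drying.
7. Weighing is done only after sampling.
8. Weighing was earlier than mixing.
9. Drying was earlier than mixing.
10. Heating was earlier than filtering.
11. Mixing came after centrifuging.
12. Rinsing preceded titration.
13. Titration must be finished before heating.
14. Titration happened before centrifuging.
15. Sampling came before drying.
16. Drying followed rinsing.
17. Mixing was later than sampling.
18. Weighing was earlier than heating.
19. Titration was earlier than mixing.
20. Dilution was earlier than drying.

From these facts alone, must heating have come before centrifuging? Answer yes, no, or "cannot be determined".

No chain of stated constraints runs from heating to centrifuging, and none runs from centrifuging to heating either.
So the relative order of heating and centrifuging is not fixed by the given facts.

cannot be determined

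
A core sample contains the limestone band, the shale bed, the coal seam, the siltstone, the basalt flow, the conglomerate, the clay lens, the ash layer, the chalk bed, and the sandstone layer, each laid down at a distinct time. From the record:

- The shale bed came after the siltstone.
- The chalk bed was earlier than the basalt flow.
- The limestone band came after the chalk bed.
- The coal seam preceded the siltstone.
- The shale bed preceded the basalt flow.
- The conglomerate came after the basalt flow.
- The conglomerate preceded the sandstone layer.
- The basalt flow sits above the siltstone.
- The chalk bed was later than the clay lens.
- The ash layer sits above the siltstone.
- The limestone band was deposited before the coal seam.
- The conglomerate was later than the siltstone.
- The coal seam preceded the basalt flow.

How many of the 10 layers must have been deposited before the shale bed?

5

Directly stated before the shale bed: the siltstone.
The chalk bed reaches the shale bed via the chalk bed → the limestone band → the coal seam → the siltstone → the shale bed.
The clay lens reaches the shale bed via the clay lens → the chalk bed → the limestone band → the coal seam → the siltstone → the shale bed.
The coal seam reaches the shale bed via the coal seam → the siltstone → the shale bed.
Likewise the limestone band reaches the shale bed by chaining the stated constraints.
No chain forces the conglomerate (or any of the others) ahead of the shale bed.
That's the chalk bed, the clay lens, the coal seam, the limestone band, and the siltstone — 5 in all.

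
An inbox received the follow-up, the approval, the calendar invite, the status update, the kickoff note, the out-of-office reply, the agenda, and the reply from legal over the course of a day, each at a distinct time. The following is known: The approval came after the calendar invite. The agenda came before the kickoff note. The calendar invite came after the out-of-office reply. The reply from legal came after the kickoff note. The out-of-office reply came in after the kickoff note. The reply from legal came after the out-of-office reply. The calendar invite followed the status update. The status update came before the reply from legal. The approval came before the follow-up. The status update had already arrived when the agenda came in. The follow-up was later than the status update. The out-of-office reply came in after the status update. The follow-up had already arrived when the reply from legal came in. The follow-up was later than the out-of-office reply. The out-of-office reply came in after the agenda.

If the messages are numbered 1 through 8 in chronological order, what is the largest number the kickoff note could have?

3

The kickoff note must come before the approval, the calendar invite, the follow-up, the out-of-office reply, and the reply from legal — 5 messages forced after it.
Everything else can be placed before the kickoff note in some valid order, so the kickoff note can sit as late as position 8 − 5 = 3.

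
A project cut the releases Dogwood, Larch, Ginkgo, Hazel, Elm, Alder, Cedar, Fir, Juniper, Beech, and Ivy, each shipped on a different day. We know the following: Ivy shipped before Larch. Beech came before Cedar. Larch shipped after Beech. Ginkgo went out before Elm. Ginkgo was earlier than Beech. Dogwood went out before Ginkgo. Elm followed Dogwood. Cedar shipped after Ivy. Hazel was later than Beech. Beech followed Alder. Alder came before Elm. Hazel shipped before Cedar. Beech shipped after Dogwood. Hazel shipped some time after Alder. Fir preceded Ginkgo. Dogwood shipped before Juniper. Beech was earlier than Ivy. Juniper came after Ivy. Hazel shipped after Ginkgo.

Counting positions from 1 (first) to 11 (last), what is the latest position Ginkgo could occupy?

4

Ginkgo must come before Beech, Cedar, Elm, Hazel, Ivy, Juniper, and Larch — 7 releases forced after it.
Everything else can be placed before Ginkgo in some valid order, so Ginkgo can sit as late as position 11 − 7 = 4.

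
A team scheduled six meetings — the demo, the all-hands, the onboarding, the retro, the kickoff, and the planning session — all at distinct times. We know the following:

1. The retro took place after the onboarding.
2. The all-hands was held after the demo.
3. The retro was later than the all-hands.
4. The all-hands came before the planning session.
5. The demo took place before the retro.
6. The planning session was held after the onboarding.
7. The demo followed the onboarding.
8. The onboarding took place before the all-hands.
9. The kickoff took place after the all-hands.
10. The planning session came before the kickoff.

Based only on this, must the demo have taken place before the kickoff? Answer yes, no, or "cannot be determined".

yes

Chain the constraints: the demo → the all-hands → the kickoff. Each link is directly stated, so the demo comes before the kickoff.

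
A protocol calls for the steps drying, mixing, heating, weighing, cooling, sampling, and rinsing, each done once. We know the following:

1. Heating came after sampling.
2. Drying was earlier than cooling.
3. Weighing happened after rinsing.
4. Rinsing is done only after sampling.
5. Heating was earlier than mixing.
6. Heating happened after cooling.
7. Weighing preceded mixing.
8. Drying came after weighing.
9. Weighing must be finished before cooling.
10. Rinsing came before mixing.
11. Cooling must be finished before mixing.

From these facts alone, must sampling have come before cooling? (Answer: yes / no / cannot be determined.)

Chain the constraints: sampling → rinsing → weighing → cooling. Each link is directly stated, so sampling comes before cooling.

yes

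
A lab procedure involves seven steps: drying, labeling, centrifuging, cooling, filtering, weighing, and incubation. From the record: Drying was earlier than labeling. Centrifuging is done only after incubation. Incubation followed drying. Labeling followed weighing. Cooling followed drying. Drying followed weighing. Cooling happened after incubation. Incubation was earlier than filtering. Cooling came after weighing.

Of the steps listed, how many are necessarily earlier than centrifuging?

3

Directly stated before centrifuging: incubation.
Drying reaches centrifuging via drying → incubation → centrifuging.
Weighing reaches centrifuging via weighing → drying → incubation → centrifuging.
No chain forces labeling (or any of the others) ahead of centrifuging.
That's drying, incubation, and weighing — 3 in all.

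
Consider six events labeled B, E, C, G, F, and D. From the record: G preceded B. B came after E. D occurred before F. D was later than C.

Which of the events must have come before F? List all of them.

Directly stated before F: D.
C reaches F via C → D → F.
No chain forces B (or any of the others) ahead of F.

C, D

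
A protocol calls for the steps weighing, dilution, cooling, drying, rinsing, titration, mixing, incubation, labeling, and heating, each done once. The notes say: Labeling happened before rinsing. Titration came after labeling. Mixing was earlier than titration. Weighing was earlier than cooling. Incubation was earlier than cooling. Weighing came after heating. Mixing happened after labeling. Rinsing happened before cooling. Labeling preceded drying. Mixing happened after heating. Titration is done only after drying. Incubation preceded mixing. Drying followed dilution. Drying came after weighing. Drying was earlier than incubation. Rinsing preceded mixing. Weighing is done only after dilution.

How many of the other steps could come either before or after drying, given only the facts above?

Forced before drying: dilution, heating, labeling, and weighing; forced after drying: cooling, incubation, mixing, and titration.
That leaves rinsing with no forced order relative to drying — 1.

1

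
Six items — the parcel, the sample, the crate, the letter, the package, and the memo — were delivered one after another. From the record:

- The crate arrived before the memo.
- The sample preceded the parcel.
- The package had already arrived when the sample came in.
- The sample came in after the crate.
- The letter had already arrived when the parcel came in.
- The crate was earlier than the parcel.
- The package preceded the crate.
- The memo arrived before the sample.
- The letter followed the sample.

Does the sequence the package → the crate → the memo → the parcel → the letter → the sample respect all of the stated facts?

The constraints require the letter before the parcel, but in the proposed sequence the parcel appears ahead of the letter. That one violation is enough.

no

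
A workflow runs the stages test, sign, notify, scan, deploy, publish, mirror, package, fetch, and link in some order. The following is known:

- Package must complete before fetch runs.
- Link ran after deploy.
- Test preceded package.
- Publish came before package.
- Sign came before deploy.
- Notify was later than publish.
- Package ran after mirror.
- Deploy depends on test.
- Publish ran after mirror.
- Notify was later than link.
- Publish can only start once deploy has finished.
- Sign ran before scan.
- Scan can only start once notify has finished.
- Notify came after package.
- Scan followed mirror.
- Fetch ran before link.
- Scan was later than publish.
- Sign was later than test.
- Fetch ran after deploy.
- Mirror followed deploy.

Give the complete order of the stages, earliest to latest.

test, sign, deploy, mirror, publish, package, fetch, link, notify, scan

The constraints fix every adjacent pair, so only one ordering works:
test → sign → deploy → mirror → publish → package → fetch → link → notify → scan.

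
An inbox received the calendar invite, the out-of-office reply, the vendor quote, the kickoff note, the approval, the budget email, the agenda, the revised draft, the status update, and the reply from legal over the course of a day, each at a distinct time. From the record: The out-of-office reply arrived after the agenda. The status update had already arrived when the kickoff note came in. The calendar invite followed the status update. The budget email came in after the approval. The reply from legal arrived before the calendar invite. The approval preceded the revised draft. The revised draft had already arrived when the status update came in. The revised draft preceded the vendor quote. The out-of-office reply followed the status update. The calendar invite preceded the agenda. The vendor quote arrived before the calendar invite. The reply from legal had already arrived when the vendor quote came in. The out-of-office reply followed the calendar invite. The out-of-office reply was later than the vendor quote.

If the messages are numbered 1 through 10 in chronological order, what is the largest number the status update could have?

The status update must come before the agenda, the calendar invite, the kickoff note, and the out-of-office reply — 4 messages forced after it.
Everything else can be placed before the status update in some valid order, so the status update can sit as late as position 10 − 4 = 6.

6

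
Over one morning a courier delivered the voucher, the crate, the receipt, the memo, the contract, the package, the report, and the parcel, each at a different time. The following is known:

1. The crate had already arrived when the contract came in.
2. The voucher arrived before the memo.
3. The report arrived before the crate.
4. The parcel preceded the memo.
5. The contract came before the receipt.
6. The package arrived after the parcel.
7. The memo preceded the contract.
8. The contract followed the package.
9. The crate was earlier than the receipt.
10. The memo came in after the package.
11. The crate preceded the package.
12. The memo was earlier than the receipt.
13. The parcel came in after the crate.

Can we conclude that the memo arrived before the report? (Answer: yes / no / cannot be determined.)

Tracing the constraints gives the report → the crate → the package → the memo, so the report must come before the memo.
That means the memo cannot be before the report.

no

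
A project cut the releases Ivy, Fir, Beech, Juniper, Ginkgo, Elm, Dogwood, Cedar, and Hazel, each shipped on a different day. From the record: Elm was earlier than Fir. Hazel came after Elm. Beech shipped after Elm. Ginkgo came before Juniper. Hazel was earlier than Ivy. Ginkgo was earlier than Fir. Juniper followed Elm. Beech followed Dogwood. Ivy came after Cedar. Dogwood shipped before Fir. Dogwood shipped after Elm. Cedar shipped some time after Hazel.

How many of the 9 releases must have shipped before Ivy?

3

Directly stated before Ivy: Cedar and Hazel.
Elm reaches Ivy via Elm → Hazel → Ivy.
That's Cedar, Elm, and Hazel — 3 in all.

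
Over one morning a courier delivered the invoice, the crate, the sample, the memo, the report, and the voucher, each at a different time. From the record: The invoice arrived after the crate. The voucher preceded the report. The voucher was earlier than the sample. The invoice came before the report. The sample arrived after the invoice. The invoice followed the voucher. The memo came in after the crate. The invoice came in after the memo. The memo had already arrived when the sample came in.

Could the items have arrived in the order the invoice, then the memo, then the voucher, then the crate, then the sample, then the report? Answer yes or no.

The constraints require the voucher before the invoice, but in the proposed sequence the invoice appears ahead of the voucher. That one violation is enough.

no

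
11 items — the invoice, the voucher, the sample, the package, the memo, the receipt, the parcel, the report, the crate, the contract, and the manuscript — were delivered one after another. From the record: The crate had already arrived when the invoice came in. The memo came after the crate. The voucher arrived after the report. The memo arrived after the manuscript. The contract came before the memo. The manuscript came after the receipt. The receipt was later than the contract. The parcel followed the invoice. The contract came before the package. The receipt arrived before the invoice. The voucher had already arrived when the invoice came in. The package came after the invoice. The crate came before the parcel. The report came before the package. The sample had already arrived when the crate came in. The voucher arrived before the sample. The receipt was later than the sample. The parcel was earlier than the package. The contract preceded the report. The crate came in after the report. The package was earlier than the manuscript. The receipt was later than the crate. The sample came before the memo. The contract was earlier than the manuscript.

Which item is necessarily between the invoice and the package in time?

the parcel

Tracing the constraints gives the invoice → the parcel → the package, so the parcel sits after the invoice and before the package.
No other item is forced both after the invoice and before the package.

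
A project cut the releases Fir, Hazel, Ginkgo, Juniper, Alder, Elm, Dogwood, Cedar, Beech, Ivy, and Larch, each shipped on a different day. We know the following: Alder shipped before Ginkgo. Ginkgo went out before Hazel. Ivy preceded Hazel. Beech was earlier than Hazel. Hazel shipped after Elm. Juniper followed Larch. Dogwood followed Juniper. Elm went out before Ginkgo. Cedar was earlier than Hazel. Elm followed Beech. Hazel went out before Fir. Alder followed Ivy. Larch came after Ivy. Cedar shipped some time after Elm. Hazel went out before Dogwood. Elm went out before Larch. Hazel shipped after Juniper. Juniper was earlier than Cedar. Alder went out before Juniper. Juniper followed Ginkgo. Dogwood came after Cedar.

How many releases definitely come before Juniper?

Directly stated before Juniper: Alder, Ginkgo, and Larch.
Beech reaches Juniper via Beech → Elm → Larch → Juniper.
Elm reaches Juniper via Elm → Larch → Juniper.
Ivy reaches Juniper via Ivy → Alder → Juniper.
That's Alder, Beech, Elm, Ginkgo, Ivy, and Larch — 6 in all.

6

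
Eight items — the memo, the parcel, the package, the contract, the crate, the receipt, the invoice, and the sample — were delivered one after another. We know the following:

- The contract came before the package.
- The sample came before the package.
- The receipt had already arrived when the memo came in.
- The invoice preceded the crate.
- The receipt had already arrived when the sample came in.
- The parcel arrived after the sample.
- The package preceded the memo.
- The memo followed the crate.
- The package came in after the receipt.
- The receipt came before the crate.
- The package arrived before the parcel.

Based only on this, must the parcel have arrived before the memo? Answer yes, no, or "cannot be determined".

cannot be determined

No chain of stated constraints runs from the parcel to the memo, and none runs from the memo to the parcel either.
So the relative order of the parcel and the memo is not fixed by the given facts.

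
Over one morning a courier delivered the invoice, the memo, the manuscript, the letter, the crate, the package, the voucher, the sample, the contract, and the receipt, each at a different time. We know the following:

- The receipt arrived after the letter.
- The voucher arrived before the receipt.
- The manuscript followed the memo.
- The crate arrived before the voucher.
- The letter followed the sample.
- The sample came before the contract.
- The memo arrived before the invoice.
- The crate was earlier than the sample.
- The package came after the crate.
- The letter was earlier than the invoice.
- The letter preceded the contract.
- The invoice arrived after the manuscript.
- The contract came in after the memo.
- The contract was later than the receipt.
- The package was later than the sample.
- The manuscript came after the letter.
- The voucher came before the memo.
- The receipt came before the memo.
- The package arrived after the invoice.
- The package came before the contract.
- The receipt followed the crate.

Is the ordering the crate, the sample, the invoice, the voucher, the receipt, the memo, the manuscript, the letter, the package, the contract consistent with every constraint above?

The constraints require the manuscript before the invoice, but in the proposed sequence the invoice appears ahead of the manuscript. That one violation is enough.

no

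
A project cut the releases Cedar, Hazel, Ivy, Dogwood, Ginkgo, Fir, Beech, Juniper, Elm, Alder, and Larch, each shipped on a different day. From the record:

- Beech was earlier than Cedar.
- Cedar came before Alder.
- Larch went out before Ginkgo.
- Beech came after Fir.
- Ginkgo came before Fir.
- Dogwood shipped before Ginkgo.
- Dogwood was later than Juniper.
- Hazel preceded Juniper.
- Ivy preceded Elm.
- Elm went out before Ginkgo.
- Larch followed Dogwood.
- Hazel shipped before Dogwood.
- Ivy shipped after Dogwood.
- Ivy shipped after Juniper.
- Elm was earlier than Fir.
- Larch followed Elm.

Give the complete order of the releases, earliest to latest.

The constraints fix every adjacent pair, so only one ordering works:
Hazel → Juniper → Dogwood → Ivy → Elm → Larch → Ginkgo → Fir → Beech → Cedar → Alder.

Hazel, Juniper, Dogwood, Ivy, Elm, Larch, Ginkgo, Fir, Beech, Cedar, Alder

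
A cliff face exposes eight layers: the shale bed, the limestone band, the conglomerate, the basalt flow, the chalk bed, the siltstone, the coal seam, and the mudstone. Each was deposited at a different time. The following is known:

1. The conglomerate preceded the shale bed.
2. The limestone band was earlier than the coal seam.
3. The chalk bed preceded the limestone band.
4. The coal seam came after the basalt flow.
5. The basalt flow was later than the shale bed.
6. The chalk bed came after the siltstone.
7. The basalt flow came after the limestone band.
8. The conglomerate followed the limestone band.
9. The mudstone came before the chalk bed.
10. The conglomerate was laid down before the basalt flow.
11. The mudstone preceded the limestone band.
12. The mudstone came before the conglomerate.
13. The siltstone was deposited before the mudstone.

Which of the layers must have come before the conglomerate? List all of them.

Directly stated before the conglomerate: the limestone band and the mudstone.
The chalk bed reaches the conglomerate via the chalk bed → the limestone band → the conglomerate.
The siltstone reaches the conglomerate via the siltstone → the mudstone → the conglomerate.
No chain forces the shale bed (or any of the others) ahead of the conglomerate.

the chalk bed, the limestone band, the mudstone, the siltstone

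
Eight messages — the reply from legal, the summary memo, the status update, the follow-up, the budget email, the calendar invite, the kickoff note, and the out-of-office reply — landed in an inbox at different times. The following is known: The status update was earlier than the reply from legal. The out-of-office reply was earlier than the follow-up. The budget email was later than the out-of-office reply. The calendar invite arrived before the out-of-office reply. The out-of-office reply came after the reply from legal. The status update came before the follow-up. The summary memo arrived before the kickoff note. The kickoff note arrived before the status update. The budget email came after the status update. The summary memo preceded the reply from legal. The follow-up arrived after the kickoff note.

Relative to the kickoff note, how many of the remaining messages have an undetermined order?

Forced before the kickoff note: the summary memo; forced after the kickoff note: the budget email, the follow-up, the out-of-office reply, the reply from legal, and the status update.
That leaves the calendar invite with no forced order relative to the kickoff note — 1.

1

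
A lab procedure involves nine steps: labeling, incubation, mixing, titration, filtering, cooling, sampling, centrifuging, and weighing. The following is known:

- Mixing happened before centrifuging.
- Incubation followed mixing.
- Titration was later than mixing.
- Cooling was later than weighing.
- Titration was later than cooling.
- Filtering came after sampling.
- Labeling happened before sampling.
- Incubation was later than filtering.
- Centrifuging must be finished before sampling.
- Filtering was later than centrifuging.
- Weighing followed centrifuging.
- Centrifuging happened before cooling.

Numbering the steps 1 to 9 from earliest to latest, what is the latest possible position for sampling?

Sampling must come before filtering and incubation — 2 steps forced after it.
Everything else can be placed before sampling in some valid order, so sampling can sit as late as position 9 − 2 = 7.

7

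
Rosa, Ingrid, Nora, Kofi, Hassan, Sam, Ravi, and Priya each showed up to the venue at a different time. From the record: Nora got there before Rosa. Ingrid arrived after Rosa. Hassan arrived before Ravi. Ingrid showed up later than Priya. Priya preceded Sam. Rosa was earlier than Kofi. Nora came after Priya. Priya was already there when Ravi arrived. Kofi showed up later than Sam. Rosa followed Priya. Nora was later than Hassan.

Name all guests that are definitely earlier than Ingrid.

Hassan, Nora, Priya, Rosa

Directly stated before Ingrid: Priya and Rosa.
Hassan reaches Ingrid via Hassan → Nora → Rosa → Ingrid.
Nora reaches Ingrid via Nora → Rosa → Ingrid.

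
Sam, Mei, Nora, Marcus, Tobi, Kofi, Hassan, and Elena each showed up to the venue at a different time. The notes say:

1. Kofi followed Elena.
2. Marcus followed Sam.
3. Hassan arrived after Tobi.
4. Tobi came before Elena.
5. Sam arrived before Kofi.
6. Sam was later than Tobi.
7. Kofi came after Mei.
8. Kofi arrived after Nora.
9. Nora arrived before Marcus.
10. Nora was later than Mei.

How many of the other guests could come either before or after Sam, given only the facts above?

4

Forced before Sam: Tobi; forced after Sam: Kofi and Marcus.
That leaves Elena, Hassan, Mei, and Nora with no forced order relative to Sam — 4.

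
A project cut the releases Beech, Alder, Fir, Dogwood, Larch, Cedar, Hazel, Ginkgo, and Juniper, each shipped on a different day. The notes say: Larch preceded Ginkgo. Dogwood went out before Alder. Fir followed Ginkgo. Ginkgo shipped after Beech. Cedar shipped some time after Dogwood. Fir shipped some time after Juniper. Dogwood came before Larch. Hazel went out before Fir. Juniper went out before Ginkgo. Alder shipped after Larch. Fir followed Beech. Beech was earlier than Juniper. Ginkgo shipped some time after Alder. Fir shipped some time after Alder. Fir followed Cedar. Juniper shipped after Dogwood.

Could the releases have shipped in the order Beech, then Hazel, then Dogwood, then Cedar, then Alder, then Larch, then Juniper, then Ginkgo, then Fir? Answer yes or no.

The constraints require Larch before Alder, but in the proposed sequence Alder appears ahead of Larch. That one violation is enough.

no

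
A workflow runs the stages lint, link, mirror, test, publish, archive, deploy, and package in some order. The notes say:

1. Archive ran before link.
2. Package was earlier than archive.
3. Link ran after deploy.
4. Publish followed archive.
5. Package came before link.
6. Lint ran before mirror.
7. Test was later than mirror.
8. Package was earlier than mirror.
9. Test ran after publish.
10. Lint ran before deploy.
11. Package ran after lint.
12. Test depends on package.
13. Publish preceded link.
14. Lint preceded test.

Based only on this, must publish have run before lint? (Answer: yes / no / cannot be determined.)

no

Tracing the constraints gives lint → package → archive → publish, so lint must come before publish.
That means publish cannot be before lint.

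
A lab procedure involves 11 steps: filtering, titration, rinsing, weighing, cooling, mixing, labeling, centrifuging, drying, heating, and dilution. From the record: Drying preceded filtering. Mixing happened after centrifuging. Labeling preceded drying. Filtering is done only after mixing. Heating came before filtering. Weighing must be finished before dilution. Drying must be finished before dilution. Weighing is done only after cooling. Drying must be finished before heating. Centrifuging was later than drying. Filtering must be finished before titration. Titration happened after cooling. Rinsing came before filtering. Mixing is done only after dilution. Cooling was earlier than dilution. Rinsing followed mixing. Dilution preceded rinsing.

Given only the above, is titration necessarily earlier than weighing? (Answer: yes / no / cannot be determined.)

no

Tracing the constraints gives weighing → dilution → mixing → filtering → titration, so weighing must come before titration.
That means titration cannot be before weighing.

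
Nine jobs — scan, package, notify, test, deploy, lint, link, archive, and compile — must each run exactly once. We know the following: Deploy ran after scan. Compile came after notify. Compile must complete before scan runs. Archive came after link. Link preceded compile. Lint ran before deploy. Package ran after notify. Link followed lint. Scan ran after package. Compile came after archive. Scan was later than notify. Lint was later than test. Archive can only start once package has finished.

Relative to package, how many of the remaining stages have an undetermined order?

3

Forced before package: notify; forced after package: archive, compile, deploy, and scan.
That leaves link, lint, and test with no forced order relative to package — 3.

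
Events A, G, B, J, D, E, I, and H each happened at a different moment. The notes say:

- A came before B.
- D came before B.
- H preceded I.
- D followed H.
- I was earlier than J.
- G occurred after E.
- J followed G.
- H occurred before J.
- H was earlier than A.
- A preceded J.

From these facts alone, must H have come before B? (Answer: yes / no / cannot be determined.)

Chain the constraints: H → D → B. Each link is directly stated, so H comes before B.

yes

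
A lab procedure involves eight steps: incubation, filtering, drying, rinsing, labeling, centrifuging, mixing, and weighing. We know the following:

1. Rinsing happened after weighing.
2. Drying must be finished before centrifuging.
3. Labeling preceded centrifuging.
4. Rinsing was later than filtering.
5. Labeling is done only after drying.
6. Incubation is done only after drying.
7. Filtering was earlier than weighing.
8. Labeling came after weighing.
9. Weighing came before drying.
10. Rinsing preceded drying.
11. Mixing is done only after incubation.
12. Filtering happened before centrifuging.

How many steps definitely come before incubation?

Directly stated before incubation: drying.
Filtering reaches incubation via filtering → rinsing → drying → incubation.
Rinsing reaches incubation via rinsing → drying → incubation.
Weighing reaches incubation via weighing → drying → incubation.
No chain forces labeling (or any of the others) ahead of incubation.
That's drying, filtering, rinsing, and weighing — 4 in all.

4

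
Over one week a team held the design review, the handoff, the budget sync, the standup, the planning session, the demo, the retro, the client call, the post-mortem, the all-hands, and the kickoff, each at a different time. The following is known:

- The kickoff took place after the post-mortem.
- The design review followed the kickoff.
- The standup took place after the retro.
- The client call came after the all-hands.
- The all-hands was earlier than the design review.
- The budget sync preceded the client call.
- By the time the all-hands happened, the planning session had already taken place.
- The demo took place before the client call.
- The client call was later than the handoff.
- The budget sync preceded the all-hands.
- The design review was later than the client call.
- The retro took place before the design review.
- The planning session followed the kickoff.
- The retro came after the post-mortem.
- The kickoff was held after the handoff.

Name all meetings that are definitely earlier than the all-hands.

the budget sync, the handoff, the kickoff, the planning session, the post-mortem

Directly stated before the all-hands: the budget sync and the planning session.
The handoff reaches the all-hands via the handoff → the kickoff → the planning session → the all-hands.
The kickoff reaches the all-hands via the kickoff → the planning session → the all-hands.
The post-mortem reaches the all-hands via the post-mortem → the kickoff → the planning session → the all-hands.
No chain forces the design review (or any of the others) ahead of the all-hands.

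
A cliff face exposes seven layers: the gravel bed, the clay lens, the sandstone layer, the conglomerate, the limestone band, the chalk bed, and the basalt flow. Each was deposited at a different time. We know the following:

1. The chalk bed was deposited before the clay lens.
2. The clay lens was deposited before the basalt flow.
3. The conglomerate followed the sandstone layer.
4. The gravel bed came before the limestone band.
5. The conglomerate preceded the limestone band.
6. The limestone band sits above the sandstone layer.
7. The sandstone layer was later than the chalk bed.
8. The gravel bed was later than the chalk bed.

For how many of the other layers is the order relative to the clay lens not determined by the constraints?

4

Forced before the clay lens: the chalk bed; forced after the clay lens: the basalt flow.
That leaves the conglomerate, the gravel bed, the limestone band, and the sandstone layer with no forced order relative to the clay lens — 4.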